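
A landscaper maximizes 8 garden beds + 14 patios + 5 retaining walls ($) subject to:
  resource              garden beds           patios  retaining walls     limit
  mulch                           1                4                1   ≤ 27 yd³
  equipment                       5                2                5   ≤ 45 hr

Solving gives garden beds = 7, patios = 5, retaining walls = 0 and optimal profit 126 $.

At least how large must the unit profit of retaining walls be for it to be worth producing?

8

Both mulch and equipment are binding at x*.
The binding rows give the dual system: 1·y_mulch + 5·y_equipment = 8 and 4·y_mulch + 2·y_equipment = 14.
This yields shadow prices y_mulch = 3, y_equipment = 1.
retaining walls enters the basis when its profit ≥ yᵀa₃ = 3·1 + 1·5 = 8.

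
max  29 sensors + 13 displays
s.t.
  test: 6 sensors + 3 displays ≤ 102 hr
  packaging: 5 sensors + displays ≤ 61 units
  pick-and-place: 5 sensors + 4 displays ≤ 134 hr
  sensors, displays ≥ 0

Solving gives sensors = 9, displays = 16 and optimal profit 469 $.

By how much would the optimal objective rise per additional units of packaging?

Check each constraint at x*: test 102/102 (tight); packaging 61/61 (tight); pick-and-place 109/134 (slack 25).
Slack constraints have shadow price 0 (complementary slackness).
From A_Bᵀ y = c: 6·y_test + 5·y_packaging = 29; 3·y_test + 1·y_packaging = 13.
→ y_test = 4 and y_packaging = 1.
Shadow price of packaging = 1.

1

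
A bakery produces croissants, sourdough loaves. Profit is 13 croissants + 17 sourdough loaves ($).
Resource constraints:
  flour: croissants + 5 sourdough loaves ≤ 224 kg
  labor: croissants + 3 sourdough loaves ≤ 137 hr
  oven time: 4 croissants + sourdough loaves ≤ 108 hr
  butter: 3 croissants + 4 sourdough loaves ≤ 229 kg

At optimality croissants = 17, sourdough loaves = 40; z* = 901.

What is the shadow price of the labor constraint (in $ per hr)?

At the optimum: flour uses 217 of 224 (slack = 7); labor uses 137 of 137 (binding); oven time uses 108 of 108 (binding); butter uses 211 of 229 (slack = 18).
Since flour, butter are not tight, their duals are 0.
Dual feasibility on the basic columns requires 1·y_labor + 4·y_oven time = 13, 3·y_labor + 1·y_oven time = 17.
→ y_labor = 5 and y_oven time = 2.
Shadow price of labor = 5.

5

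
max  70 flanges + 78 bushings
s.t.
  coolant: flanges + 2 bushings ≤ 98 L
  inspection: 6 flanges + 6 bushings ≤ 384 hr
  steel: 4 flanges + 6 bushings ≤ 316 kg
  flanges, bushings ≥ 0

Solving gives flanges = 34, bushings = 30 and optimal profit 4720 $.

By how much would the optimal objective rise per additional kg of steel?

4

Binding: inspection and steel. Non-binding: coolant (4 unused).
Since coolant is not tight, its dual is 0.
From A_Bᵀ y = c: 6·y_inspection + 4·y_steel = 70; 6·y_inspection + 6·y_steel = 78.
→ y_inspection = 9 and y_steel = 4.
Shadow price of steel = 4.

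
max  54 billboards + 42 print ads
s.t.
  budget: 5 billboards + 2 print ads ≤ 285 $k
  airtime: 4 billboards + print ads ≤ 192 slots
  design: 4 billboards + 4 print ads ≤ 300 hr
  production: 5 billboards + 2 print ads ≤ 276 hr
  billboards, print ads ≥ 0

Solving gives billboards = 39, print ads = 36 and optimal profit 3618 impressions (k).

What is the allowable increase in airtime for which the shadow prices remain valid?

Binding constraints: airtime, design. The basis is B = [[4,1],[4,4]] with det 12.
Per unit increase in airtime, x* moves by d = (0.3333, -0.3333).
The basis stays optimal until production becomes binding; allowable increase = 9 slots.

9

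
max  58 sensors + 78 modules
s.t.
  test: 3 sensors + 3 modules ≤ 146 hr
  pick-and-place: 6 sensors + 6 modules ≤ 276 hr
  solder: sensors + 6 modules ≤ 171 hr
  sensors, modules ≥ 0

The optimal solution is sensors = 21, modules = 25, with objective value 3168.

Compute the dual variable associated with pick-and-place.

9

Binding: pick-and-place and solder. Non-binding: test (8 unused).
Since test is not tight, its dual is 0.
Dual feasibility on the basic columns requires 6·y_pick-and-place + 1·y_solder = 58, 6·y_pick-and-place + 6·y_solder = 78.
→ y_pick-and-place = 9 and y_solder = 4.
Shadow price of pick-and-place = 9.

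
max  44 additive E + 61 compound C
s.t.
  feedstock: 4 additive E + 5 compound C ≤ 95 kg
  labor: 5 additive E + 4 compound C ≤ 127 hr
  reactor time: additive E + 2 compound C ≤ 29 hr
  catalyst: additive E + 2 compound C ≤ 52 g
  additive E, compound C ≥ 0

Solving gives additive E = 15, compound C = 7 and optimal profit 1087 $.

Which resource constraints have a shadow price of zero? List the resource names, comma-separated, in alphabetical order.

feedstock: 95/95 (binding)
labor: 103/127 (slack 24)
reactor time: 29/29 (binding)
catalyst: 29/52 (slack 23)
By complementary slackness, a constraint with positive slack has shadow price 0 → catalyst, labor.

catalyst, labor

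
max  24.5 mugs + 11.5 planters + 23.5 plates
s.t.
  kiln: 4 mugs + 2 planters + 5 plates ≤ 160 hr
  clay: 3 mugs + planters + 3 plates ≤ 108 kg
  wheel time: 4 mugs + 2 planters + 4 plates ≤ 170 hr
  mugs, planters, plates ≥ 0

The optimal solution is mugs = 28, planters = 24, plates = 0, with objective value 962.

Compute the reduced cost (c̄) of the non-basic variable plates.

-6

Binding: kiln and clay. Non-binding: wheel time (10 unused).
Since wheel time is not tight, its dual is 0.
The binding rows give the dual system: 4·y_kiln + 3·y_clay = 24.5 and 2·y_kiln + 1·y_clay = 11.5.
Solving: y_kiln = 5, y_clay = 1.5.
Reduced cost of plates: c₃ − yᵀa₃ = 23.5 − (5·5 + 1.5·3) = 23.5 − 29.5 = -6.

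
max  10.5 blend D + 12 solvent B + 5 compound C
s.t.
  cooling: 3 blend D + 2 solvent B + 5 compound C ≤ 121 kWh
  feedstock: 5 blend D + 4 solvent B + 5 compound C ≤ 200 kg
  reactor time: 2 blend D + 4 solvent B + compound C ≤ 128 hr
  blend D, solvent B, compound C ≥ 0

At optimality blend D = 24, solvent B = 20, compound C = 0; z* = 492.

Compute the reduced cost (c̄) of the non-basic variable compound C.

-4

Binding: feedstock and reactor time. Non-binding: cooling (9 unused).
Since cooling is not tight, its dual is 0.
Dual feasibility on the basic columns requires 5·y_feedstock + 2·y_reactor time = 10.5, 4·y_feedstock + 4·y_reactor time = 12.
Solving: y_feedstock = 1.5, y_reactor time = 1.5.
Reduced cost of compound C: c₃ − yᵀa₃ = 5 − (1.5·5 + 1.5·1) = 5 − 9 = -4.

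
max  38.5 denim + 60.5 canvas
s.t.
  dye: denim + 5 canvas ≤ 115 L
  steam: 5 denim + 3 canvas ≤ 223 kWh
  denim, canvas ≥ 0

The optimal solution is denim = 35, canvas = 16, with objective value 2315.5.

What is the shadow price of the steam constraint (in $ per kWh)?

6

At the optimum: dye uses 115 of 115 (binding); steam uses 223 of 223 (binding).
From A_Bᵀ y = c: 1·y_dye + 5·y_steam = 38.5; 5·y_dye + 3·y_steam = 60.5.
This yields shadow prices y_dye = 8.5, y_steam = 6.
Shadow price of steam = 6.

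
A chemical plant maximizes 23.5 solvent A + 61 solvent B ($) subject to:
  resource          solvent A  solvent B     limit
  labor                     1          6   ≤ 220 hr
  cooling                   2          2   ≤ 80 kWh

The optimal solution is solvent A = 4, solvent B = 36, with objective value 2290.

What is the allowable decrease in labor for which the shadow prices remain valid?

Binding constraints: labor, cooling. The basis is B = [[1,6],[2,2]] with det -10.
Per unit decrease in labor, x* moves by d = (0.2, -0.2).
The basis stays optimal until solvent B reaches 0; allowable decrease = 180 hr.

180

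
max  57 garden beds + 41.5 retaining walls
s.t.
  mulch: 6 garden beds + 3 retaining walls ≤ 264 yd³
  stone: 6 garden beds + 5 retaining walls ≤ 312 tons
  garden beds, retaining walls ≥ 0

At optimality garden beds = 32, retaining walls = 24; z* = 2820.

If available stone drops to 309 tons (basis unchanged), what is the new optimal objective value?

2800.5

Check each constraint at x*: mulch 264/264 (tight); stone 312/312 (tight).
Dual feasibility on the basic columns requires 6·y_mulch + 6·y_stone = 57, 3·y_mulch + 5·y_stone = 41.5.
→ y_mulch = 3 and y_stone = 6.5.
Δz = y_stone·Δb = 6.5 × (-3) = -19.5, so new z* = 2820 − 19.5 = 2800.5.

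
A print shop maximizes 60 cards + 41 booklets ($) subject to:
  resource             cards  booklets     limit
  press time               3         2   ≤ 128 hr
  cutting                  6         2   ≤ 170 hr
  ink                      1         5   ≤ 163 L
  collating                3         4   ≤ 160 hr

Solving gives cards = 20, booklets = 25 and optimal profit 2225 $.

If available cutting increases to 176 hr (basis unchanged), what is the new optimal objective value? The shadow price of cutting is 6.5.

Δb = 6, so new z* = 2225 + (6.5)·(6) = 2225 + 39 = 2264.

2264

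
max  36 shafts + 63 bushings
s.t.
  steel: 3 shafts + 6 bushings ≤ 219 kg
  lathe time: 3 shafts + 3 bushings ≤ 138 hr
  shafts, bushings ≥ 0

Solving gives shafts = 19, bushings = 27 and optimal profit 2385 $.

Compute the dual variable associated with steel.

9

Both steel and lathe time are binding at x*.
From A_Bᵀ y = c: 3·y_steel + 3·y_lathe time = 36; 6·y_steel + 3·y_lathe time = 63.
→ y_steel = 9 and y_lathe time = 3.
Shadow price of steel = 9.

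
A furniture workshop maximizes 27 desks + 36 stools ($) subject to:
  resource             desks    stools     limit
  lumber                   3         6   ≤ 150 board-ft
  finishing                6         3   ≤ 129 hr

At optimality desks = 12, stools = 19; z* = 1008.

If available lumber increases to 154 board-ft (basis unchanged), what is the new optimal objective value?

Check each constraint at x*: lumber 150/150 (tight); finishing 129/129 (tight).
The binding rows give the dual system: 3·y_lumber + 6·y_finishing = 27 and 6·y_lumber + 3·y_finishing = 36.
→ y_lumber = 5 and y_finishing = 2.
Δz = y_lumber·Δb = 5 × (4) = 20, so new z* = 1008 + 20 = 1028.

1028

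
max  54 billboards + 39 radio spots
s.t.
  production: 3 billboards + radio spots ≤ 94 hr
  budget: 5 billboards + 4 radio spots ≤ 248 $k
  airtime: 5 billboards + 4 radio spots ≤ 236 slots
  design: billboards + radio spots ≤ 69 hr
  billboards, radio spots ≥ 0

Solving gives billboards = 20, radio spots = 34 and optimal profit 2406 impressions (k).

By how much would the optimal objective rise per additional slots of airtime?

9

At the optimum: production uses 94 of 94 (binding); budget uses 236 of 248 (slack = 12); airtime uses 236 of 236 (binding); design uses 54 of 69 (slack = 15).
By complementary slackness, y = 0 for the non-binding constraints.
From A_Bᵀ y = c: 3·y_production + 5·y_airtime = 54; 1·y_production + 4·y_airtime = 39.
→ y_production = 3 and y_airtime = 9.
Shadow price of airtime = 9.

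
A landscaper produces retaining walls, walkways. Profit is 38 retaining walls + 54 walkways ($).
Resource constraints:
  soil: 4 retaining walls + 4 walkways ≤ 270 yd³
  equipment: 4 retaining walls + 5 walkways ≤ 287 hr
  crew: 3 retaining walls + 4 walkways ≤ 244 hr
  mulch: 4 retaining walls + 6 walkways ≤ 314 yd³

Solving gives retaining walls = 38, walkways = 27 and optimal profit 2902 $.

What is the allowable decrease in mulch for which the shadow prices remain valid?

10

Binding constraints: equipment, mulch. The basis is B = [[4,5],[4,6]] with det 4.
Per unit decrease in mulch, x* moves by d = (1.25, -1).
The basis stays optimal until soil becomes binding; allowable decrease = 10 yd³.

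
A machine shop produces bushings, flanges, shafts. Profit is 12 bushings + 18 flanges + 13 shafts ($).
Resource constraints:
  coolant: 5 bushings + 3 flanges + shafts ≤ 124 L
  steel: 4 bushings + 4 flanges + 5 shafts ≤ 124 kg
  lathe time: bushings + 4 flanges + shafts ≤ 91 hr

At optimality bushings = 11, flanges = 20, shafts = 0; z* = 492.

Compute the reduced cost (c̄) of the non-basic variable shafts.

-1.5

Check each constraint at x*: coolant 115/124 (slack 9); steel 124/124 (tight); lathe time 91/91 (tight).
Since coolant is not tight, its dual is 0.
Dual feasibility on the basic columns requires 4·y_steel + 1·y_lathe time = 12, 4·y_steel + 4·y_lathe time = 18.
This yields shadow prices y_steel = 2.5, y_lathe time = 2.
Reduced cost of shafts: c₃ − yᵀa₃ = 13 − (2.5·5 + 2·1) = 13 − 14.5 = -1.5.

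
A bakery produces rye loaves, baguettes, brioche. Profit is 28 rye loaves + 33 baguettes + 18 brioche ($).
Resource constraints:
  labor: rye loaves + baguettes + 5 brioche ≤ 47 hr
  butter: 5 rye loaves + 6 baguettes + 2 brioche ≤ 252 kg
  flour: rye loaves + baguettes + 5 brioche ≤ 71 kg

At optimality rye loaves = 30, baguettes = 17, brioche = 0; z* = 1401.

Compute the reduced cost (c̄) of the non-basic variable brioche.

-7

Check each constraint at x*: labor 47/47 (tight); butter 252/252 (tight); flour 47/71 (slack 24).
By complementary slackness, y = 0 for the non-binding constraint.
The binding rows give the dual system: 1·y_labor + 5·y_butter = 28 and 1·y_labor + 6·y_butter = 33.
→ y_labor = 3 and y_butter = 5.
Reduced cost of brioche: c₃ − yᵀa₃ = 18 − (3·5 + 5·2) = 18 − 25 = -7.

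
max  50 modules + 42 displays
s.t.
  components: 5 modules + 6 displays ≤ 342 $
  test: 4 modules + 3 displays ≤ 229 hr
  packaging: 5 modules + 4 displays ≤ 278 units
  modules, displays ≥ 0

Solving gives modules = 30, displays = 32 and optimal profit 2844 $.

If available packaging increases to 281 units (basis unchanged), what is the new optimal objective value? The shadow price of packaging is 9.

2871

Δb = 3, so new z* = 2844 + (9)·(3) = 2844 + 27 = 2871.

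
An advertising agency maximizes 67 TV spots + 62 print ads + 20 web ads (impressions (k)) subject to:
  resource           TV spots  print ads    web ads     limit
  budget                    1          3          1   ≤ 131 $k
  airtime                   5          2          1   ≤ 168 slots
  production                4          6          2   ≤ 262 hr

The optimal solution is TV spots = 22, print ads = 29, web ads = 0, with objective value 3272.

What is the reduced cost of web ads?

-3

Binding: airtime and production. Non-binding: budget (22 unused).
Since budget is not tight, its dual is 0.
Dual feasibility on the basic columns requires 5·y_airtime + 4·y_production = 67, 2·y_airtime + 6·y_production = 62.
→ y_airtime = 7 and y_production = 8.
Reduced cost of web ads: c₃ − yᵀa₃ = 20 − (7·1 + 8·2) = 20 − 23 = -3.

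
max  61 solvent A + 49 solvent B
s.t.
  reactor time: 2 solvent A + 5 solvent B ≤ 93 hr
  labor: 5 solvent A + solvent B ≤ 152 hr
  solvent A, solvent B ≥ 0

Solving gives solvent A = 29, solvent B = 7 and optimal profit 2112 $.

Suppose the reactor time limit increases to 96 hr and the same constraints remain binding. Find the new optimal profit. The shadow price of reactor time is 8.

Δb = 3, so new z* = 2112 + (8)·(3) = 2112 + 24 = 2136.

2136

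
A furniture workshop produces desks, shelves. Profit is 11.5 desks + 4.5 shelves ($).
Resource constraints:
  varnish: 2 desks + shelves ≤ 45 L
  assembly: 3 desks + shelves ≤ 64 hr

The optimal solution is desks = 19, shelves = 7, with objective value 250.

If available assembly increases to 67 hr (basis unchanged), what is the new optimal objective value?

257.5

Both varnish and assembly are binding at x*.
From A_Bᵀ y = c: 2·y_varnish + 3·y_assembly = 11.5; 1·y_varnish + 1·y_assembly = 4.5.
Solving: y_varnish = 2, y_assembly = 2.5.
Δz = y_assembly·Δb = 2.5 × (3) = 7.5, so new z* = 250 + 7.5 = 257.5.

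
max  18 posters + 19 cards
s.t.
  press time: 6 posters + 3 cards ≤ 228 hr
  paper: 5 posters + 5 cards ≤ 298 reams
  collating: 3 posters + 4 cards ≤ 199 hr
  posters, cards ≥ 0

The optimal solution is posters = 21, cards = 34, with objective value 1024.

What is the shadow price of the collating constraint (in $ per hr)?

4

Binding: press time and collating. Non-binding: paper (23 unused).
Since paper is not tight, its dual is 0.
From A_Bᵀ y = c: 6·y_press time + 3·y_collating = 18; 3·y_press time + 4·y_collating = 19.
→ y_press time = 1 and y_collating = 4.
Shadow price of collating = 4.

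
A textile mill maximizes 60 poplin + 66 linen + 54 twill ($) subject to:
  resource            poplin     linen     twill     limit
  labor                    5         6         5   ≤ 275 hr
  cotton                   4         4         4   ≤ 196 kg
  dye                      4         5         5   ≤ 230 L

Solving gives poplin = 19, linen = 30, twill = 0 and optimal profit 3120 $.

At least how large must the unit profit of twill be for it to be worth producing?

60

Check each constraint at x*: labor 275/275 (tight); cotton 196/196 (tight); dye 226/230 (slack 4).
Slack constraints have shadow price 0 (complementary slackness).
The binding rows give the dual system: 5·y_labor + 4·y_cotton = 60 and 6·y_labor + 4·y_cotton = 66.
Solving: y_labor = 6, y_cotton = 7.5.
twill enters the basis when its profit ≥ yᵀa₃ = 6·5 + 7.5·4 = 60.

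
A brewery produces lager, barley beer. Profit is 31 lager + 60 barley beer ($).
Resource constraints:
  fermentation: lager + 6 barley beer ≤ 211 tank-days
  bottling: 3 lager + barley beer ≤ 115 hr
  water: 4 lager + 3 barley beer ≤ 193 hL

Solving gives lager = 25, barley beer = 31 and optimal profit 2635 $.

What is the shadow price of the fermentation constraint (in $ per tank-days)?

Check each constraint at x*: fermentation 211/211 (tight); bottling 106/115 (slack 9); water 193/193 (tight).
By complementary slackness, y = 0 for the non-binding constraint.
From A_Bᵀ y = c: 1·y_fermentation + 4·y_water = 31; 6·y_fermentation + 3·y_water = 60.
Solving: y_fermentation = 7, y_water = 6.
Shadow price of fermentation = 7.

7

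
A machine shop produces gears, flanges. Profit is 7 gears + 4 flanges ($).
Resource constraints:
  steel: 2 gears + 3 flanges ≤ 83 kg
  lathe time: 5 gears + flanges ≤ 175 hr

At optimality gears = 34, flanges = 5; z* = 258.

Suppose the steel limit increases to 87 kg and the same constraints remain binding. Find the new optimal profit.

262

Check each constraint at x*: steel 83/83 (tight); lathe time 175/175 (tight).
Dual feasibility on the basic columns requires 2·y_steel + 5·y_lathe time = 7, 3·y_steel + 1·y_lathe time = 4.
Solving: y_steel = 1, y_lathe time = 1.
Δz = y_steel·Δb = 1 × (4) = 4, so new z* = 258 + 4 = 262.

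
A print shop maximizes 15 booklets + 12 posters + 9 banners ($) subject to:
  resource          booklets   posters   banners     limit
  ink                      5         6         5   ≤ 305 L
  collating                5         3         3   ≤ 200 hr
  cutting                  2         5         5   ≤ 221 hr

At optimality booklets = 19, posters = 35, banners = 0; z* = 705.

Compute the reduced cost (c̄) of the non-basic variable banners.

-2

Check each constraint at x*: ink 305/305 (tight); collating 200/200 (tight); cutting 213/221 (slack 8).
By complementary slackness, y = 0 for the non-binding constraint.
From A_Bᵀ y = c: 5·y_ink + 5·y_collating = 15; 6·y_ink + 3·y_collating = 12.
This yields shadow prices y_ink = 1, y_collating = 2.
Reduced cost of banners: c₃ − yᵀa₃ = 9 − (1·5 + 2·3) = 9 − 11 = -2.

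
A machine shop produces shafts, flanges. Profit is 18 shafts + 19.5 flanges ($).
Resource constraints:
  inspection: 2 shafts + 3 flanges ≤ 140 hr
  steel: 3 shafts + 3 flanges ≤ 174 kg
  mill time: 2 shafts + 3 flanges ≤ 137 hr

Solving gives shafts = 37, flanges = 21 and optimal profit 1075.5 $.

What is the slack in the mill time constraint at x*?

0

mill time used = 2·37 + 3·21 = 137; slack = 137 − 137 = 0.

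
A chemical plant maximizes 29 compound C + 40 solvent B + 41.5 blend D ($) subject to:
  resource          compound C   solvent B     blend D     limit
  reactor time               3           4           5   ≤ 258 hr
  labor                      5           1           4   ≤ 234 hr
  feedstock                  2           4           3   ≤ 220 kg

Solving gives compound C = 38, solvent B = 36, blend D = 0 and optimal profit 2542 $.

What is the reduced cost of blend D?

-6.5

Binding: reactor time and feedstock. Non-binding: labor (8 unused).
Since labor is not tight, its dual is 0.
Dual feasibility on the basic columns requires 3·y_reactor time + 2·y_feedstock = 29, 4·y_reactor time + 4·y_feedstock = 40.
This yields shadow prices y_reactor time = 9, y_feedstock = 1.
Reduced cost of blend D: c₃ − yᵀa₃ = 41.5 − (9·5 + 1·3) = 41.5 − 48 = -6.5.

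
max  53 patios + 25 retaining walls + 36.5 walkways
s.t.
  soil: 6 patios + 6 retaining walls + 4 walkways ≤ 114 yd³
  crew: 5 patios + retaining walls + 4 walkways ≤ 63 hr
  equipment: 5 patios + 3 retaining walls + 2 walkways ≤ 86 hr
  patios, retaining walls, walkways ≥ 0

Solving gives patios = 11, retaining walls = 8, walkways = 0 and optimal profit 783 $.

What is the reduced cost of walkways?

-3.5

Check each constraint at x*: soil 114/114 (tight); crew 63/63 (tight); equipment 79/86 (slack 7).
Slack constraints have shadow price 0 (complementary slackness).
From A_Bᵀ y = c: 6·y_soil + 5·y_crew = 53; 6·y_soil + 1·y_crew = 25.
This yields shadow prices y_soil = 3, y_crew = 7.
Reduced cost of walkways: c₃ − yᵀa₃ = 36.5 − (3·4 + 7·4) = 36.5 − 40 = -3.5.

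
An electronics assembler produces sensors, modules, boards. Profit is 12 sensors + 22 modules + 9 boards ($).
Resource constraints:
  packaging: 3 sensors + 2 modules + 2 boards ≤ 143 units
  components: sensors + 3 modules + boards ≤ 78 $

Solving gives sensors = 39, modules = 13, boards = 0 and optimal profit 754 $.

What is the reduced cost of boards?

-1

At the optimum: packaging uses 143 of 143 (binding); components uses 78 of 78 (binding).
The binding rows give the dual system: 3·y_packaging + 1·y_components = 12 and 2·y_packaging + 3·y_components = 22.
Solving: y_packaging = 2, y_components = 6.
Reduced cost of boards: c₃ − yᵀa₃ = 9 − (2·2 + 6·1) = 9 − 10 = -1.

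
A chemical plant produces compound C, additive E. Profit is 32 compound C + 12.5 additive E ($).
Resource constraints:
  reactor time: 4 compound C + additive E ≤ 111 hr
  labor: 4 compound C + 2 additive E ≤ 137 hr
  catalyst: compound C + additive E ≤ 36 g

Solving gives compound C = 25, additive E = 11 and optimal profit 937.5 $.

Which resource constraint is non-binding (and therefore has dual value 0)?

labor

reactor time: 111/111 (binding)
labor: 122/137 (slack 15)
catalyst: 36/36 (binding)
By complementary slackness, a constraint with positive slack has shadow price 0 → labor.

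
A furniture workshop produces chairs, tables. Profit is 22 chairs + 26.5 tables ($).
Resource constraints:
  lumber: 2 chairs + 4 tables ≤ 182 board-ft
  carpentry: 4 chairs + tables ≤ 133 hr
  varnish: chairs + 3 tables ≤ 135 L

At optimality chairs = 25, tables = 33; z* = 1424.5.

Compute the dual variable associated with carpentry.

2.5

At the optimum: lumber uses 182 of 182 (binding); carpentry uses 133 of 133 (binding); varnish uses 124 of 135 (slack = 11).
Since varnish is not tight, its dual is 0.
From A_Bᵀ y = c: 2·y_lumber + 4·y_carpentry = 22; 4·y_lumber + 1·y_carpentry = 26.5.
Solving: y_lumber = 6, y_carpentry = 2.5.
Shadow price of carpentry = 2.5.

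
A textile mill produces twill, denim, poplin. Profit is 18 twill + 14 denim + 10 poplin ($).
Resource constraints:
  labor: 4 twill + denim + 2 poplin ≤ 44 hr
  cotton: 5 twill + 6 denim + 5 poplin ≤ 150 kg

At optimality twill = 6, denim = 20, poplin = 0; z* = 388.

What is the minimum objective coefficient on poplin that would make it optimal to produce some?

14

At the optimum: labor uses 44 of 44 (binding); cotton uses 150 of 150 (binding).
Dual feasibility on the basic columns requires 4·y_labor + 5·y_cotton = 18, 1·y_labor + 6·y_cotton = 14.
→ y_labor = 2 and y_cotton = 2.
poplin enters the basis when its profit ≥ yᵀa₃ = 2·2 + 2·5 = 14.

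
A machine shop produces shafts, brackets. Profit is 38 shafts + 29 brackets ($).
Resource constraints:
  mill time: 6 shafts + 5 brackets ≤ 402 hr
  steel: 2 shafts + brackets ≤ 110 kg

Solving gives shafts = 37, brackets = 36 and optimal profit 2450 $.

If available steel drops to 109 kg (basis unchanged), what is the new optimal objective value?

2446

Both mill time and steel are binding at x*.
The binding rows give the dual system: 6·y_mill time + 2·y_steel = 38 and 5·y_mill time + 1·y_steel = 29.
Solving: y_mill time = 5, y_steel = 4.
Δz = y_steel·Δb = 4 × (-1) = -4, so new z* = 2450 − 4 = 2446.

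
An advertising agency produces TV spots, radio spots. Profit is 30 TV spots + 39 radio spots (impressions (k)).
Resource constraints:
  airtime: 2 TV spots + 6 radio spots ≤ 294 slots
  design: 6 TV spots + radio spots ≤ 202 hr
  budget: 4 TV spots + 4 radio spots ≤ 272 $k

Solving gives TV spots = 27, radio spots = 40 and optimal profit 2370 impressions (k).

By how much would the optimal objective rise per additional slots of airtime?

6

Check each constraint at x*: airtime 294/294 (tight); design 202/202 (tight); budget 268/272 (slack 4).
Since budget is not tight, its dual is 0.
The binding rows give the dual system: 2·y_airtime + 6·y_design = 30 and 6·y_airtime + 1·y_design = 39.
Solving: y_airtime = 6, y_design = 3.
Shadow price of airtime = 6.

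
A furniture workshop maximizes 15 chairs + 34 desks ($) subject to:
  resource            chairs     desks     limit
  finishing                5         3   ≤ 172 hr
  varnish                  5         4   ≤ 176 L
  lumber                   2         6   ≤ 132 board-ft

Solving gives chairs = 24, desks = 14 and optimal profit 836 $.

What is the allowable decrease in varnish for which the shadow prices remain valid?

Binding constraints: varnish, lumber. The basis is B = [[5,4],[2,6]] with det 22.
Per unit decrease in varnish, x* moves by d = (-0.2727, 0.0909).
The basis stays optimal until chairs reaches 0; allowable decrease = 88 L.

88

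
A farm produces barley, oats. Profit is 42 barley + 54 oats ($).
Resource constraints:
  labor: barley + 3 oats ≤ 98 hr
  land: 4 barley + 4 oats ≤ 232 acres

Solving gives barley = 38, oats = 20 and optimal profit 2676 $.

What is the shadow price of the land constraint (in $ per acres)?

Both labor and land are binding at x*.
From A_Bᵀ y = c: 1·y_labor + 4·y_land = 42; 3·y_labor + 4·y_land = 54.
→ y_labor = 6 and y_land = 9.
Shadow price of land = 9.

9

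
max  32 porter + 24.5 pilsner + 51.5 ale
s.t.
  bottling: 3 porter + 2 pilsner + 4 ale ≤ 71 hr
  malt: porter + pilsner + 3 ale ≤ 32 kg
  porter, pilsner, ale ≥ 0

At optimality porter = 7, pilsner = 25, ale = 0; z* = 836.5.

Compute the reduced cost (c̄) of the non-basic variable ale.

Check each constraint at x*: bottling 71/71 (tight); malt 32/32 (tight).
From A_Bᵀ y = c: 3·y_bottling + 1·y_malt = 32; 2·y_bottling + 1·y_malt = 24.5.
Solving: y_bottling = 7.5, y_malt = 9.5.
Reduced cost of ale: c₃ − yᵀa₃ = 51.5 − (7.5·4 + 9.5·3) = 51.5 − 58.5 = -7.

-7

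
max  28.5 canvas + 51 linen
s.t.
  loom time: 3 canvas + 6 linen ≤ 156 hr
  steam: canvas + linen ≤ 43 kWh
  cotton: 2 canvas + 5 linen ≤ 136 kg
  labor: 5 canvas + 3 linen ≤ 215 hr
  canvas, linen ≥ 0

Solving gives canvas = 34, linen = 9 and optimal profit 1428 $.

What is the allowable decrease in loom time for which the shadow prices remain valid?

27

Binding constraints: loom time, steam. The basis is B = [[3,6],[1,1]] with det -3.
Per unit decrease in loom time, x* moves by d = (0.3333, -0.3333).
The basis stays optimal until linen reaches 0; allowable decrease = 27 hr.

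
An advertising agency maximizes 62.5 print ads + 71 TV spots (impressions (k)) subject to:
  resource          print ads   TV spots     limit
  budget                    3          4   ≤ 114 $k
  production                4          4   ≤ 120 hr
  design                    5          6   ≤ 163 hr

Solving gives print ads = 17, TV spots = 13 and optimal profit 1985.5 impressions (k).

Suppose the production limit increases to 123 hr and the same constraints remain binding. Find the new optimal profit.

At the optimum: budget uses 103 of 114 (slack = 11); production uses 120 of 120 (binding); design uses 163 of 163 (binding).
Slack constraints have shadow price 0 (complementary slackness).
Dual feasibility on the basic columns requires 4·y_production + 5·y_design = 62.5, 4·y_production + 6·y_design = 71.
Solving: y_production = 5, y_design = 8.5.
Δz = y_production·Δb = 5 × (3) = 15, so new z* = 1985.5 + 15 = 2000.5.

2000.5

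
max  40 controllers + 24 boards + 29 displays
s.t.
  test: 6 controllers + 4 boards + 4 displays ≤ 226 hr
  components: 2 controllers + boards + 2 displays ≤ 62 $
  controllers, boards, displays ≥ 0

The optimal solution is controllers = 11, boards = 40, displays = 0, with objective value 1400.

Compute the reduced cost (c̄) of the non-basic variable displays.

-3

Both test and components are binding at x*.
Dual feasibility on the basic columns requires 6·y_test + 2·y_components = 40, 4·y_test + 1·y_components = 24.
→ y_test = 4 and y_components = 8.
Reduced cost of displays: c₃ − yᵀa₃ = 29 − (4·4 + 8·2) = 29 − 32 = -3.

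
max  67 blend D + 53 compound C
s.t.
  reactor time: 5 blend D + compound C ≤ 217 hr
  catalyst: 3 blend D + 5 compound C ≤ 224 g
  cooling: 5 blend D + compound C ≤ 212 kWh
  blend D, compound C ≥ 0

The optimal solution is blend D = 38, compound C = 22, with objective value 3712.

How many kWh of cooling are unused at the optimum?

0

cooling used = 5·38 + 1·22 = 212; slack = 212 − 212 = 0.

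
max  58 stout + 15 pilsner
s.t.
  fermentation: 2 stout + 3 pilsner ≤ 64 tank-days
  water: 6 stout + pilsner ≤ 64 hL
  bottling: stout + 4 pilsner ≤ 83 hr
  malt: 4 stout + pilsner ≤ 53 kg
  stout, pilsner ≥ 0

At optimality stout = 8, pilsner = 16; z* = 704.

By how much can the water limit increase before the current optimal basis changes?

8

Binding constraints: fermentation, water. The basis is B = [[2,3],[6,1]] with det -16.
Per unit increase in water, x* moves by d = (0.1875, -0.125).
The basis stays optimal until malt becomes binding; allowable increase = 8 hL.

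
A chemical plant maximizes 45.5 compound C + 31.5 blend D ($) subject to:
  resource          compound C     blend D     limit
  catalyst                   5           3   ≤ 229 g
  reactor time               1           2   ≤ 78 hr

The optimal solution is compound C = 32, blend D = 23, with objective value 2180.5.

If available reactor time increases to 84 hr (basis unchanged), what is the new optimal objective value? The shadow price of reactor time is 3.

Δb = 6, so new z* = 2180.5 + (3)·(6) = 2180.5 + 18 = 2198.5.

2198.5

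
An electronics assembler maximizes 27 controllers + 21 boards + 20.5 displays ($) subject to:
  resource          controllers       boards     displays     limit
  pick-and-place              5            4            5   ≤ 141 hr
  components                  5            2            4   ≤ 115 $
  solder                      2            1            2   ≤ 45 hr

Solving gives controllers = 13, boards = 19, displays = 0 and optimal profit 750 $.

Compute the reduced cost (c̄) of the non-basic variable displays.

Check each constraint at x*: pick-and-place 141/141 (tight); components 103/115 (slack 12); solder 45/45 (tight).
Since components is not tight, its dual is 0.
The binding rows give the dual system: 5·y_pick-and-place + 2·y_solder = 27 and 4·y_pick-and-place + 1·y_solder = 21.
→ y_pick-and-place = 5 and y_solder = 1.
Reduced cost of displays: c₃ − yᵀa₃ = 20.5 − (5·5 + 1·2) = 20.5 − 27 = -6.5.

-6.5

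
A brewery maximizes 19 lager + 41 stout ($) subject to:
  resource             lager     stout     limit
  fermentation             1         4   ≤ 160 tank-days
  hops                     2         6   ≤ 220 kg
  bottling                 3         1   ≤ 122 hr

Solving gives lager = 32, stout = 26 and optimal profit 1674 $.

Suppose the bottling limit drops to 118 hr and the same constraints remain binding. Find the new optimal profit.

1666

At the optimum: fermentation uses 136 of 160 (slack = 24); hops uses 220 of 220 (binding); bottling uses 122 of 122 (binding).
Since fermentation is not tight, its dual is 0.
From A_Bᵀ y = c: 2·y_hops + 3·y_bottling = 19; 6·y_hops + 1·y_bottling = 41.
This yields shadow prices y_hops = 6.5, y_bottling = 2.
Δz = y_bottling·Δb = 2 × (-4) = -8, so new z* = 1674 − 8 = 1666.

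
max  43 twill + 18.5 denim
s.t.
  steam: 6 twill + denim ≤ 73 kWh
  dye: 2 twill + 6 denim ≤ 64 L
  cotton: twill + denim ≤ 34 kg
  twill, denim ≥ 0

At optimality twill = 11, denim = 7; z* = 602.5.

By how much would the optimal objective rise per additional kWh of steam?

6.5

Binding: steam and dye. Non-binding: cotton (16 unused).
Slack constraints have shadow price 0 (complementary slackness).
Dual feasibility on the basic columns requires 6·y_steam + 2·y_dye = 43, 1·y_steam + 6·y_dye = 18.5.
This yields shadow prices y_steam = 6.5, y_dye = 2.
Shadow price of steam = 6.5.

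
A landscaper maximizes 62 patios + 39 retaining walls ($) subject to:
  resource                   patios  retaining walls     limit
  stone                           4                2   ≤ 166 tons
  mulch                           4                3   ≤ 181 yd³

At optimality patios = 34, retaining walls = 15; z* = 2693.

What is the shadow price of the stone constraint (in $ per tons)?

Check each constraint at x*: stone 166/166 (tight); mulch 181/181 (tight).
From A_Bᵀ y = c: 4·y_stone + 4·y_mulch = 62; 2·y_stone + 3·y_mulch = 39.
→ y_stone = 7.5 and y_mulch = 8.
Shadow price of stone = 7.5.

7.5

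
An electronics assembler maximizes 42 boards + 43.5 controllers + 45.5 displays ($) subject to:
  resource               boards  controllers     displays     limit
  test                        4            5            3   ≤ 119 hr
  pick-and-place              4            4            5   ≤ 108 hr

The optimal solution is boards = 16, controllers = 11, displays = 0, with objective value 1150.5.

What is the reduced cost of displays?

-4

At the optimum: test uses 119 of 119 (binding); pick-and-place uses 108 of 108 (binding).
The binding rows give the dual system: 4·y_test + 4·y_pick-and-place = 42 and 5·y_test + 4·y_pick-and-place = 43.5.
→ y_test = 1.5 and y_pick-and-place = 9.
Reduced cost of displays: c₃ − yᵀa₃ = 45.5 − (1.5·3 + 9·5) = 45.5 − 49.5 = -4.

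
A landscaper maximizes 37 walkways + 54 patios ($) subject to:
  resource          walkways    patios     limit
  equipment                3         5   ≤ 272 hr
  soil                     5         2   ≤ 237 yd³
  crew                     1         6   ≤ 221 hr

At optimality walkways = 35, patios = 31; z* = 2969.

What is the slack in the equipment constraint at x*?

12

equipment used = 3·35 + 5·31 = 260; slack = 272 − 260 = 12.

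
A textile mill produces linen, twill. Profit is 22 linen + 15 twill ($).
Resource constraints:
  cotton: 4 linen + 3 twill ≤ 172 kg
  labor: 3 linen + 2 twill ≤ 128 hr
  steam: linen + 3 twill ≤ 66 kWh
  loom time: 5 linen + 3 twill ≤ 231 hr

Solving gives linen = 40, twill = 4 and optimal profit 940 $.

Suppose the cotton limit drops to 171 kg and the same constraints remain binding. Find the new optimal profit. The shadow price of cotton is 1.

939

Δb = -1, so new z* = 940 + (1)·(-1) = 940 − 1 = 939.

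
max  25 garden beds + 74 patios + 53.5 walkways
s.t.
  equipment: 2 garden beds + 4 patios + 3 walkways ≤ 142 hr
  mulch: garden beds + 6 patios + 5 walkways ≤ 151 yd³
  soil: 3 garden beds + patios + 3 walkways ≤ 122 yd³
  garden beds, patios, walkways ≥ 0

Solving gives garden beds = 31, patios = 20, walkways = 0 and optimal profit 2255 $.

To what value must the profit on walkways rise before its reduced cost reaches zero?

Check each constraint at x*: equipment 142/142 (tight); mulch 151/151 (tight); soil 113/122 (slack 9).
Slack constraints have shadow price 0 (complementary slackness).
From A_Bᵀ y = c: 2·y_equipment + 1·y_mulch = 25; 4·y_equipment + 6·y_mulch = 74.
Solving: y_equipment = 9.5, y_mulch = 6.
walkways enters the basis when its profit ≥ yᵀa₃ = 9.5·3 + 6·5 = 58.5.

58.5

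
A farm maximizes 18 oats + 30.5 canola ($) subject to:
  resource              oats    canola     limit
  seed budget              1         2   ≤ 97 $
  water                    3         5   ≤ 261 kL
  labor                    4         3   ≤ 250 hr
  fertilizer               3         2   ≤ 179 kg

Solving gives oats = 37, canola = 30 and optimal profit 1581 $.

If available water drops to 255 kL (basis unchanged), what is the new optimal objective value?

1548

At the optimum: seed budget uses 97 of 97 (binding); water uses 261 of 261 (binding); labor uses 238 of 250 (slack = 12); fertilizer uses 171 of 179 (slack = 8).
Since labor, fertilizer are not tight, their duals are 0.
The binding rows give the dual system: 1·y_seed budget + 3·y_water = 18 and 2·y_seed budget + 5·y_water = 30.5.
Solving: y_seed budget = 1.5, y_water = 5.5.
Δz = y_water·Δb = 5.5 × (-6) = -33, so new z* = 1581 − 33 = 1548.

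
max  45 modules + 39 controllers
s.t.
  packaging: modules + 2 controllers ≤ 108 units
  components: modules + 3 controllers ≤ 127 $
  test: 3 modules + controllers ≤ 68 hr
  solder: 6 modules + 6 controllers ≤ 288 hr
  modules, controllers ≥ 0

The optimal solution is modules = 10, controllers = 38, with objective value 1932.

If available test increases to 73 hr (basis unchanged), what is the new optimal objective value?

1947

Binding: test and solder. Non-binding: packaging (22 unused), components (3 unused).
Since packaging, components are not tight, their duals are 0.
The binding rows give the dual system: 3·y_test + 6·y_solder = 45 and 1·y_test + 6·y_solder = 39.
Solving: y_test = 3, y_solder = 6.
Δz = y_test·Δb = 3 × (5) = 15, so new z* = 1932 + 15 = 1947.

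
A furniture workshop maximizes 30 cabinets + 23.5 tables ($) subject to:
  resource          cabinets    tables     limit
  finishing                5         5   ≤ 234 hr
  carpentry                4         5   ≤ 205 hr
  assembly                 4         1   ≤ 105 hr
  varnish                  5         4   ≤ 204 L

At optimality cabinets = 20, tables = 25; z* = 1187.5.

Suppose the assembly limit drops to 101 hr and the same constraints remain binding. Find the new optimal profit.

1173.5

Binding: carpentry and assembly. Non-binding: finishing (9 unused), varnish (4 unused).
Since finishing, varnish are not tight, their duals are 0.
Dual feasibility on the basic columns requires 4·y_carpentry + 4·y_assembly = 30, 5·y_carpentry + 1·y_assembly = 23.5.
This yields shadow prices y_carpentry = 4, y_assembly = 3.5.
Δz = y_assembly·Δb = 3.5 × (-4) = -14, so new z* = 1187.5 − 14 = 1173.5.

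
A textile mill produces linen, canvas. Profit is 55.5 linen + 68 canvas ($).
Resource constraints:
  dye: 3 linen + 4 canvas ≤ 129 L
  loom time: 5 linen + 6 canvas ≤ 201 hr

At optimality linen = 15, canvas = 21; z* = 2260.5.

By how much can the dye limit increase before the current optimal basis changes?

5

Binding constraints: dye, loom time. The basis is B = [[3,4],[5,6]] with det -2.
Per unit increase in dye, x* moves by d = (-3, 2.5).
The basis stays optimal until linen reaches 0; allowable increase = 5 L.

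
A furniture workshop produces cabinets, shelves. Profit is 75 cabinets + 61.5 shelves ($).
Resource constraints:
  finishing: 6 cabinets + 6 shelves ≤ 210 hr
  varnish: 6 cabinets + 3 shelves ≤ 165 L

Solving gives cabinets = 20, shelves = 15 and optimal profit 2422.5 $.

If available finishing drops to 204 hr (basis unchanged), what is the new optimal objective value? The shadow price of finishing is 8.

Δb = -6, so new z* = 2422.5 + (8)·(-6) = 2422.5 − 48 = 2374.5.

2374.5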